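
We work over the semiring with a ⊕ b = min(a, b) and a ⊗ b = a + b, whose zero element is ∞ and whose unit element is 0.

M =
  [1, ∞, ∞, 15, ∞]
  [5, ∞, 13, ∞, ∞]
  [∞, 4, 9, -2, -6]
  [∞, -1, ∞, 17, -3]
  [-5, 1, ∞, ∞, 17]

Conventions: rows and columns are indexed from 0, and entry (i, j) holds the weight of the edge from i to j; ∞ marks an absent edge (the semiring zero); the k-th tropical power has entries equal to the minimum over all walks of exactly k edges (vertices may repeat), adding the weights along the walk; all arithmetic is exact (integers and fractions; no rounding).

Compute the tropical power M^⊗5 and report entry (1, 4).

M^⊗2:
  [2, 14, ∞, 16, 12]
  [6, 17, 22, 11, 7]
  [-11, -5, 17, 7, -5]
  [-8, -2, 12, 34, 14]
  [-4, 18, 14, 10, 34]
M^⊗3:
  [3, 13, 27, 17, 13]
  [2, 8, 30, 20, 8]
  [-10, -4, 8, 4, 4]
  [-7, 15, 11, 7, 6]
  [-3, 9, 23, 11, 7]
M^⊗4:
  [4, 14, 26, 18, 14]
  [3, 9, 21, 17, 17]
  [-9, 3, 9, 5, 1]
  [-6, 6, 20, 8, 4]
  [-2, 8, 22, 12, 8]
M^⊗5:
  [5, 15, 27, 19, 15]
  [4, 16, 22, 18, 14]
  [-8, 2, 16, 6, 2]
  [-5, 5, 19, 9, 5]
  [-1, 9, 21, 13, 9]
Key observation: the optimum is the walk 1->2->4->0->3->4, with weight 13 + (-6) + (-5) + 15 + (-3) = 14.
Optimal value attained by: walk 1->2->4->0->3->4.
Answer: (M^⊗5)[1][4] = 14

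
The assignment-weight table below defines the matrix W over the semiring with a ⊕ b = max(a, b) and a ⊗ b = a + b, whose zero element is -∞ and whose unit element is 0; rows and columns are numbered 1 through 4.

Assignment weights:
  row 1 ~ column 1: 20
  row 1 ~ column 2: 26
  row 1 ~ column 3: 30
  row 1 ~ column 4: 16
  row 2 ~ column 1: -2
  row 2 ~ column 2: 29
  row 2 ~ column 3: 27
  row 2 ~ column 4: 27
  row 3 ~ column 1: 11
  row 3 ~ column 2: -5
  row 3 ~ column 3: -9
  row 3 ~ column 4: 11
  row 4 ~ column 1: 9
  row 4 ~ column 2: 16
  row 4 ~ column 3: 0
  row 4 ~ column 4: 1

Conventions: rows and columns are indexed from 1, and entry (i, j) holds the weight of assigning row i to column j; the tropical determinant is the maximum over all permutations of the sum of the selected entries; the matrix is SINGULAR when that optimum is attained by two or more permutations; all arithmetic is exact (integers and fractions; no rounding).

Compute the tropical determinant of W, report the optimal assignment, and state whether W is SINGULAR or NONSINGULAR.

σ = (1, 2, 3, 4): 20 + 29 + (-9) + 1 = 41
σ = (1, 2, 4, 3): 20 + 29 + 11 + 0 = 60
σ = (1, 3, 2, 4): 20 + 27 + (-5) + 1 = 43
σ = (1, 3, 4, 2): 20 + 27 + 11 + 16 = 74
σ = (1, 4, 2, 3): 20 + 27 + (-5) + 0 = 42
σ = (1, 4, 3, 2): 20 + 27 + (-9) + 16 = 54
σ = (2, 1, 3, 4): 26 + (-2) + (-9) + 1 = 16
σ = (2, 1, 4, 3): 26 + (-2) + 11 + 0 = 35
σ = (2, 3, 1, 4): 26 + 27 + 11 + 1 = 65
σ = (2, 3, 4, 1): 26 + 27 + 11 + 9 = 73
σ = (2, 4, 1, 3): 26 + 27 + 11 + 0 = 64
σ = (2, 4, 3, 1): 26 + 27 + (-9) + 9 = 53
σ = (3, 1, 2, 4): 30 + (-2) + (-5) + 1 = 24
σ = (3, 1, 4, 2): 30 + (-2) + 11 + 16 = 55
σ = (3, 2, 1, 4): 30 + 29 + 11 + 1 = 71
σ = (3, 2, 4, 1): 30 + 29 + 11 + 9 = 79
σ = (3, 4, 1, 2): 30 + 27 + 11 + 16 = 84
σ = (3, 4, 2, 1): 30 + 27 + (-5) + 9 = 61
σ = (4, 1, 2, 3): 16 + (-2) + (-5) + 0 = 9
σ = (4, 1, 3, 2): 16 + (-2) + (-9) + 16 = 21
σ = (4, 2, 1, 3): 16 + 29 + 11 + 0 = 56
σ = (4, 2, 3, 1): 16 + 29 + (-9) + 9 = 45
σ = (4, 3, 1, 2): 16 + 27 + 11 + 16 = 70
σ = (4, 3, 2, 1): 16 + 27 + (-5) + 9 = 47
Optimal value attained by: σ = (3, 4, 1, 2).
Answer: det⊕(W) = 84; verdict: NONSINGULAR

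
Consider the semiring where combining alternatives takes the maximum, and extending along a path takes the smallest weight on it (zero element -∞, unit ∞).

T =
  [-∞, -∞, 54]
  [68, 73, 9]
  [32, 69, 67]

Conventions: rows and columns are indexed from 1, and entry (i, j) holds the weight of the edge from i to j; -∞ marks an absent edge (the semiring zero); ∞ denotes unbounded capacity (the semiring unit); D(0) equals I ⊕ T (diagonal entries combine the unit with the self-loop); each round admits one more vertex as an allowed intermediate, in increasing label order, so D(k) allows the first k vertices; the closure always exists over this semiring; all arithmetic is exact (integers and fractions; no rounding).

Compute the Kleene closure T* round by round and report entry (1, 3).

D(0):
  [∞, -∞, 54]
  [68, ∞, 9]
  [32, 69, ∞]
D(1):
  [∞, -∞, 54]
  [68, ∞, 54]
  [32, 69, ∞]
D(2):
  [∞, -∞, 54]
  [68, ∞, 54]
  [68, 69, ∞]
D(3):
  [∞, 54, 54]
  [68, ∞, 54]
  [68, 69, ∞]
Answer: T*[1][3] = 54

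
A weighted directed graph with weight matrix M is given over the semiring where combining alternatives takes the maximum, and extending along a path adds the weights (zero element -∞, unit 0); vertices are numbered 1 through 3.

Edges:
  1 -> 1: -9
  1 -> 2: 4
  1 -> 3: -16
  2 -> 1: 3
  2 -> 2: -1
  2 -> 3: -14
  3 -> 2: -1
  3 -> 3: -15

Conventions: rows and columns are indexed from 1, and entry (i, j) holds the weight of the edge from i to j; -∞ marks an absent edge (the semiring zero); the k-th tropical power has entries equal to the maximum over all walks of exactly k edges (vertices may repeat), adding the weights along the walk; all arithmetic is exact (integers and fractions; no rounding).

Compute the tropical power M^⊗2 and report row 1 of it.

M^⊗2:
  [7, 3, -10]
  [2, 7, -13]
  [2, -2, -15]
Answer: row 1 of M^⊗2 = [7, 3, -10]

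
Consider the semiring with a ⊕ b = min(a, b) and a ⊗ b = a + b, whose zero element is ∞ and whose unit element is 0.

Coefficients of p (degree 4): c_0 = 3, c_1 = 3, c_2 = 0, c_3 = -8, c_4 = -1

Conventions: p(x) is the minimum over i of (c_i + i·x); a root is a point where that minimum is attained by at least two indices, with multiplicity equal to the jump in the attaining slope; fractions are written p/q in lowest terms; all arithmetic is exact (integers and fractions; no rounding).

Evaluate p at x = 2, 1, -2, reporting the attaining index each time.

p(2) = min(3+0·2=3, 3+1·2=5, 0+2·2=4, -8+3·2=-2, -1+4·2=7) = -2 (attained by i=3)
p(1) = min(3+0·1=3, 3+1·1=4, 0+2·1=2, -8+3·1=-5, -1+4·1=3) = -5 (attained by i=3)
p(-2) = min(3+0·(-2)=3, 3+1·(-2)=1, 0+2·(-2)=-4, -8+3·(-2)=-14, -1+4·(-2)=-9) = -14 (attained by i=3)
Answer: p(2) = -2; p(1) = -5; p(-2) = -14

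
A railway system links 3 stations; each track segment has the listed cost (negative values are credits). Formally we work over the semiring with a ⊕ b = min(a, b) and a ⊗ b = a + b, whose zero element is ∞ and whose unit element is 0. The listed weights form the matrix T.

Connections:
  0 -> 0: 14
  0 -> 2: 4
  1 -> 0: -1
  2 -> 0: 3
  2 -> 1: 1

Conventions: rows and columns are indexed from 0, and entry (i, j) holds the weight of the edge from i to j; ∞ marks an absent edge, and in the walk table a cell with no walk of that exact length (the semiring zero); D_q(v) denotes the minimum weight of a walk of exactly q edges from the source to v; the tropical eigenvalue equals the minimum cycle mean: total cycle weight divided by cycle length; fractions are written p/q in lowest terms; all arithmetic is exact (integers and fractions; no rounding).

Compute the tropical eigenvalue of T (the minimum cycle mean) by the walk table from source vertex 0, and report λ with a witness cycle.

q=0: [0, ∞, ∞]
q=1: [14, ∞, 4]
q=2: [7, 5, 18]
q=3: [4, 19, 11]
Optimal cycle mean attained by: cycle 0->2->1->0, total 4 + 1 + (-1), length 3.
Answer: λ = 4/3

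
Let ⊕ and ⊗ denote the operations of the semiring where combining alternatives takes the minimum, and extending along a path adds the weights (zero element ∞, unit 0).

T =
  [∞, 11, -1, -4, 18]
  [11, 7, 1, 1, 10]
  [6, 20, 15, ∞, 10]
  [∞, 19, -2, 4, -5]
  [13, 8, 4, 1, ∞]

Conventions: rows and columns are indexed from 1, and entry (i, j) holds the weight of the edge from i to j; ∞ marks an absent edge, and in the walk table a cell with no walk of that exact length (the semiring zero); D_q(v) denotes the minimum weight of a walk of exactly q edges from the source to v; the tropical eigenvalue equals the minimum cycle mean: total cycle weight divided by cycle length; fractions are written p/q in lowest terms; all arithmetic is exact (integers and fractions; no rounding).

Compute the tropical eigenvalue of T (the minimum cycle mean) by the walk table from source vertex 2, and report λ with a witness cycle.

q=0: [∞, 0, ∞, ∞, ∞]
q=1: [11, 7, 1, 1, 10]
q=2: [7, 14, -1, 5, -4]
q=3: [5, 4, 0, -3, 0]
q=4: [6, 8, -5, 1, -8]
q=5: [1, 0, -4, -7, -4]
Optimal cycle mean attained by: cycle 4->5->4, total (-5) + 1, length 2.
Answer: λ = -2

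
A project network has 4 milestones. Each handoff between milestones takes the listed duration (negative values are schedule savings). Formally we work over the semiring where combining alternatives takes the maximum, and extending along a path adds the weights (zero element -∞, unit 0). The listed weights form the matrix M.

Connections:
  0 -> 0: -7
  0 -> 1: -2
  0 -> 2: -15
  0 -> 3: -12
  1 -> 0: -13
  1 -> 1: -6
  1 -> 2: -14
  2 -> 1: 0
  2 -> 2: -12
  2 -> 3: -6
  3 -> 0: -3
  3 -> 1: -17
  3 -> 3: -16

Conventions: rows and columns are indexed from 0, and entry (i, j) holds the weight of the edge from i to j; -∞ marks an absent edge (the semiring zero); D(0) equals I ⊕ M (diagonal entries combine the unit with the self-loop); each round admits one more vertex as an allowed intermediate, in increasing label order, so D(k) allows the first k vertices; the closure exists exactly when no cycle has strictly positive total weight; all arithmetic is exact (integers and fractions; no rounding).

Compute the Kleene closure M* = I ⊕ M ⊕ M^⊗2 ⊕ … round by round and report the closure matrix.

D(0):
  [0, -2, -15, -12]
  [-13, 0, -14, -∞]
  [-∞, 0, 0, -6]
  [-3, -17, -∞, 0]
D(1):
  [0, -2, -15, -12]
  [-13, 0, -14, -25]
  [-∞, 0, 0, -6]
  [-3, -5, -18, 0]
D(2):
  [0, -2, -15, -12]
  [-13, 0, -14, -25]
  [-13, 0, 0, -6]
  [-3, -5, -18, 0]
D(3):
  [0, -2, -15, -12]
  [-13, 0, -14, -20]
  [-13, 0, 0, -6]
  [-3, -5, -18, 0]
D(4):
  [0, -2, -15, -12]
  [-13, 0, -14, -20]
  [-9, 0, 0, -6]
  [-3, -5, -18, 0]
Answer: M* = [[0, -2, -15, -12], [-13, 0, -14, -20], [-9, 0, 0, -6], [-3, -5, -18, 0]]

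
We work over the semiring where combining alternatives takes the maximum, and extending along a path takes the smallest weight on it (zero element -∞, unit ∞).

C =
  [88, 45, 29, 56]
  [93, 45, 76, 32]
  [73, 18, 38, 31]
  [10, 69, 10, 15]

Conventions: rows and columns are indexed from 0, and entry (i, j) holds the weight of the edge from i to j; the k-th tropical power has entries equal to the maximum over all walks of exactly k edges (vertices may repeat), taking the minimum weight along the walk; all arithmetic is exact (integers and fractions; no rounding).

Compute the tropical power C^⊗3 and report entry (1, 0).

C^⊗2:
  [88, 56, 45, 56]
  [88, 45, 45, 56]
  [73, 45, 38, 56]
  [69, 45, 69, 32]
C^⊗3:
  [88, 56, 56, 56]
  [88, 56, 45, 56]
  [73, 56, 45, 56]
  [69, 45, 45, 56]
Key observation: the optimum is the walk 1->0->0->0, with weight 93 min 88 min 88 = 88.
Optimal value attained by: walk 1->0->0->0.
Answer: (C^⊗3)[1][0] = 88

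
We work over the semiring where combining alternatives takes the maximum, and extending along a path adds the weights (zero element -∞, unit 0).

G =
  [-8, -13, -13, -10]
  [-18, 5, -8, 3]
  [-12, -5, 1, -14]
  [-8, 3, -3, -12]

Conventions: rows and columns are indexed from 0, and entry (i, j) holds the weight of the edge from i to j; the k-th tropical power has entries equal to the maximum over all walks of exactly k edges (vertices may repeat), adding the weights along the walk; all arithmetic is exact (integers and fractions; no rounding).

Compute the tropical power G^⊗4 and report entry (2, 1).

G^⊗2:
  [-16, -7, -12, -10]
  [-5, 10, 0, 8]
  [-11, 0, 2, -2]
  [-15, 8, -2, 6]
G^⊗3:
  [-18, -2, -11, -4]
  [0, 15, 5, 13]
  [-10, 5, 3, 3]
  [-2, 13, 3, 11]
G^⊗4:
  [-12, 3, -7, 1]
  [5, 20, 10, 18]
  [-5, 10, 4, 8]
  [3, 18, 8, 16]
Key observation: the optimum is the walk 2->1->1->1->1, with weight (-5) + 5 + 5 + 5 = 10.
Optimal value attained by: walk 2->1->1->1->1.
Answer: (G^⊗4)[2][1] = 10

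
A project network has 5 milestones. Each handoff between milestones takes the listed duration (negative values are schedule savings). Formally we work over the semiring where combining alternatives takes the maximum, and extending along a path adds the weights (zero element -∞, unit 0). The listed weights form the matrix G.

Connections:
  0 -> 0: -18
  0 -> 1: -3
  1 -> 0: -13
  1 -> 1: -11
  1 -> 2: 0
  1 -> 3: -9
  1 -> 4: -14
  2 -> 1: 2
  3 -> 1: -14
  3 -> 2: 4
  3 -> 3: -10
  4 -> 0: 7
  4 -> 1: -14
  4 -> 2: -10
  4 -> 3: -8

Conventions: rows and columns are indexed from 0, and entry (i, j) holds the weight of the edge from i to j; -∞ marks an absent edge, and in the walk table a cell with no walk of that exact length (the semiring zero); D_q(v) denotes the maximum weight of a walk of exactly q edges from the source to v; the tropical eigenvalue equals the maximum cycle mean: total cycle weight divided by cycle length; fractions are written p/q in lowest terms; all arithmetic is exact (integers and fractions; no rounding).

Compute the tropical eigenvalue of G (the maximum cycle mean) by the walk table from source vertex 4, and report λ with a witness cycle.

q=0: [-∞, -∞, -∞, -∞, 0]
q=1: [7, -14, -10, -8, -∞]
q=2: [-11, 4, -4, -18, -28]
q=3: [-9, -2, 4, -5, -10]
q=4: [-3, 6, -1, -11, -16]
q=5: [-7, 1, 6, -3, -8]
Optimal cycle mean attained by: cycle 1->2->1, total 0 + 2, length 2.
Answer: λ = 1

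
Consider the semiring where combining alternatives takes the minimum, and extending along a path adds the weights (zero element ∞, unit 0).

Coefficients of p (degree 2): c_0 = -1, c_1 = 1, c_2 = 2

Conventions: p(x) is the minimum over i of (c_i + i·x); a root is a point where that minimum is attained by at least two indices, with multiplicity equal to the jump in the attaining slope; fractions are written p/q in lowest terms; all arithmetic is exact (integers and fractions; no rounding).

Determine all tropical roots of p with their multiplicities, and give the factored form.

hull edge (i=0, c=-1) to (i=2, c=2): slope 3/2, span 2
Factored form: p(x) = 2 ⊗ (x ⊕ (-3/2)) ⊗ (x ⊕ (-3/2))
Answer: roots = -3/2 (mult 2)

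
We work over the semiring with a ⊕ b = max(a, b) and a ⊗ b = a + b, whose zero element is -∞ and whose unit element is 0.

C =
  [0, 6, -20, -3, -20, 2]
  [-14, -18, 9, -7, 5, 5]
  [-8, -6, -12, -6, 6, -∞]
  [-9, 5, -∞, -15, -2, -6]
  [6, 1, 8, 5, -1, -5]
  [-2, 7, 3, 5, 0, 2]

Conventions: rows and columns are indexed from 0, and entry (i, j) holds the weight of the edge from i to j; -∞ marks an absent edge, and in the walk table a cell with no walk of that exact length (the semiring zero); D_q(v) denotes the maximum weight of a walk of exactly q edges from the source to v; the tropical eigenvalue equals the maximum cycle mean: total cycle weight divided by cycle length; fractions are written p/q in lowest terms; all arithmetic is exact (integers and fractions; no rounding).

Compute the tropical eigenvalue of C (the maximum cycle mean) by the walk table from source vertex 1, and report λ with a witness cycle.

q=0: [-∞, 0, -∞, -∞, -∞, -∞]
q=1: [-14, -18, 9, -7, 5, 5]
q=2: [11, 12, 13, 10, 15, 7]
q=3: [21, 17, 23, 20, 19, 17]
q=4: [25, 27, 27, 24, 29, 23]
q=5: [35, 31, 37, 34, 33, 32]
q=6: [39, 41, 41, 38, 43, 37]
Optimal cycle mean attained by: cycle 2->4->2, total 6 + 8, length 2.
Answer: λ = 7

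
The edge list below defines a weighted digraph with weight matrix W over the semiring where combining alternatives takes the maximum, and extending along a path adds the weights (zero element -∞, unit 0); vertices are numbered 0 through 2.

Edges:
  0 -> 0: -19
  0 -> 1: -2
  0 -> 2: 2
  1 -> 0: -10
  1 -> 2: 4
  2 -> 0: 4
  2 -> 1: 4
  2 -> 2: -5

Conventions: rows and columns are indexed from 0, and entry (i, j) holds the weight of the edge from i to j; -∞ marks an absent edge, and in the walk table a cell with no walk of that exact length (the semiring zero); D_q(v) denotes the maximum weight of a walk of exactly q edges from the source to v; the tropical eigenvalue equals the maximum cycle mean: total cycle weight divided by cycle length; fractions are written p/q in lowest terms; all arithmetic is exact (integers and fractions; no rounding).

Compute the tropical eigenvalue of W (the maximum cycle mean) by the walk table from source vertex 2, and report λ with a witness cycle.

q=0: [-∞, -∞, 0]
q=1: [4, 4, -5]
q=2: [-1, 2, 8]
q=3: [12, 12, 6]
Optimal cycle mean attained by: cycle 1->2->1, total 4 + 4, length 2.
Answer: λ = 4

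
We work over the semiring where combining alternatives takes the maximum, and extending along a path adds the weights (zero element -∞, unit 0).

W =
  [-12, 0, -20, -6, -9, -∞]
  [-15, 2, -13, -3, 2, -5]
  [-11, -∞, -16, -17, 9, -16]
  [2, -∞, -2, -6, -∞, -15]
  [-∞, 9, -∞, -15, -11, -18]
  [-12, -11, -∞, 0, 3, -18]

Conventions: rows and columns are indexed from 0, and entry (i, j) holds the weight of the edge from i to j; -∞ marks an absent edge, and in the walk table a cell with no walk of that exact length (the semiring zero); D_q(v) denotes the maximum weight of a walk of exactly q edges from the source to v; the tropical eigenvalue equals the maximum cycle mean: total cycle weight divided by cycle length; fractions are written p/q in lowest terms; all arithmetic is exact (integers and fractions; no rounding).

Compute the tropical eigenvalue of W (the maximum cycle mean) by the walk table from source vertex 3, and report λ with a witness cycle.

q=0: [-∞, -∞, -∞, 0, -∞, -∞]
q=1: [2, -∞, -2, -6, -∞, -15]
q=2: [-4, 2, -8, -4, 7, -18]
q=3: [-2, 16, -6, -1, 4, -3]
q=4: [1, 18, 3, 13, 18, 11]
q=5: [15, 27, 11, 15, 20, 13]
q=6: [17, 29, 14, 24, 29, 22]
Optimal cycle mean attained by: cycle 1->4->1, total 2 + 9, length 2.
Answer: λ = 11/2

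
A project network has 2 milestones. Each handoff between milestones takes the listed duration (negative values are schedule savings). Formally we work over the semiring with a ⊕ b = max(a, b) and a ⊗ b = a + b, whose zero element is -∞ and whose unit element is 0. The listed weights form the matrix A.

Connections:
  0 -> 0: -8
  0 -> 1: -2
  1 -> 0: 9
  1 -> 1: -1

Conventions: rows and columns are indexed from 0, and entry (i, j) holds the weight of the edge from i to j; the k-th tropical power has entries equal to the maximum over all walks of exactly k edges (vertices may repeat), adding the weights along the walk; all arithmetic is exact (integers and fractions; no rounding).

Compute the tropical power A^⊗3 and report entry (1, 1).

A^⊗2:
  [7, -3]
  [8, 7]
A^⊗3:
  [6, 5]
  [16, 6]
Key observation: the optimum is the walk 1->0->1->1, with weight 9 + (-2) + (-1) = 6.
Optimal value attained by: walk 1->0->1->1.
Answer: (A^⊗3)[1][1] = 6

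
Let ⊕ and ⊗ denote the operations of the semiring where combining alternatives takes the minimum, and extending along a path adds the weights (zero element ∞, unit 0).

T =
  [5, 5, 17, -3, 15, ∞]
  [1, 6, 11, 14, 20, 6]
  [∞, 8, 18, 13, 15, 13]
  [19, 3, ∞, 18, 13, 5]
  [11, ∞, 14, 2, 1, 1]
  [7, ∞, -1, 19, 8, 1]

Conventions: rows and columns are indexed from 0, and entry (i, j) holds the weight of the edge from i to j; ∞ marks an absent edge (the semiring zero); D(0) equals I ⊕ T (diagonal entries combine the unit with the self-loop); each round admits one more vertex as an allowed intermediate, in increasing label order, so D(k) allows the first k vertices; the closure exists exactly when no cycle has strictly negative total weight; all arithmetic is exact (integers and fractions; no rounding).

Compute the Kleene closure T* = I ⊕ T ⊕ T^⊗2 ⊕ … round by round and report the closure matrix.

D(0):
  [0, 5, 17, -3, 15, ∞]
  [1, 0, 11, 14, 20, 6]
  [∞, 8, 0, 13, 15, 13]
  [19, 3, ∞, 0, 13, 5]
  [11, ∞, 14, 2, 0, 1]
  [7, ∞, -1, 19, 8, 0]
D(1):
  [0, 5, 17, -3, 15, ∞]
  [1, 0, 11, -2, 16, 6]
  [∞, 8, 0, 13, 15, 13]
  [19, 3, 36, 0, 13, 5]
  [11, 16, 14, 2, 0, 1]
  [7, 12, -1, 4, 8, 0]
D(2):
  [0, 5, 16, -3, 15, 11]
  [1, 0, 11, -2, 16, 6]
  [9, 8, 0, 6, 15, 13]
  [4, 3, 14, 0, 13, 5]
  [11, 16, 14, 2, 0, 1]
  [7, 12, -1, 4, 8, 0]
D(3):
  [0, 5, 16, -3, 15, 11]
  [1, 0, 11, -2, 16, 6]
  [9, 8, 0, 6, 15, 13]
  [4, 3, 14, 0, 13, 5]
  [11, 16, 14, 2, 0, 1]
  [7, 7, -1, 4, 8, 0]
D(4):
  [0, 0, 11, -3, 10, 2]
  [1, 0, 11, -2, 11, 3]
  [9, 8, 0, 6, 15, 11]
  [4, 3, 14, 0, 13, 5]
  [6, 5, 14, 2, 0, 1]
  [7, 7, -1, 4, 8, 0]
D(5):
  [0, 0, 11, -3, 10, 2]
  [1, 0, 11, -2, 11, 3]
  [9, 8, 0, 6, 15, 11]
  [4, 3, 14, 0, 13, 5]
  [6, 5, 14, 2, 0, 1]
  [7, 7, -1, 4, 8, 0]
D(6):
  [0, 0, 1, -3, 10, 2]
  [1, 0, 2, -2, 11, 3]
  [9, 8, 0, 6, 15, 11]
  [4, 3, 4, 0, 13, 5]
  [6, 5, 0, 2, 0, 1]
  [7, 7, -1, 4, 8, 0]
Answer: T* = [[0, 0, 1, -3, 10, 2], [1, 0, 2, -2, 11, 3], [9, 8, 0, 6, 15, 11], [4, 3, 4, 0, 13, 5], [6, 5, 0, 2, 0, 1], [7, 7, -1, 4, 8, 0]]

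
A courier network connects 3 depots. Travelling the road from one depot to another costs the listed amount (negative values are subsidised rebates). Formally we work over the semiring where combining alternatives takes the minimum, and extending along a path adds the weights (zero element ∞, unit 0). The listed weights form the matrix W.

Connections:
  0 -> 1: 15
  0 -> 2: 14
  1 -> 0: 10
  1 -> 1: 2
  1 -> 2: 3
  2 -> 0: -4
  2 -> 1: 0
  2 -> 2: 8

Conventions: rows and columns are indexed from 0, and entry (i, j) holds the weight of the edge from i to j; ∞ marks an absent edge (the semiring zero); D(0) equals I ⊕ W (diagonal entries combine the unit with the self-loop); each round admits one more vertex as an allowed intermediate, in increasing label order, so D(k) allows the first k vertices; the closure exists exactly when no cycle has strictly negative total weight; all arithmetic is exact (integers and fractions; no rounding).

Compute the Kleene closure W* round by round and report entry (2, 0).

D(0):
  [0, 15, 14]
  [10, 0, 3]
  [-4, 0, 0]
D(1):
  [0, 15, 14]
  [10, 0, 3]
  [-4, 0, 0]
D(2):
  [0, 15, 14]
  [10, 0, 3]
  [-4, 0, 0]
D(3):
  [0, 14, 14]
  [-1, 0, 3]
  [-4, 0, 0]
Answer: W*[2][0] = -4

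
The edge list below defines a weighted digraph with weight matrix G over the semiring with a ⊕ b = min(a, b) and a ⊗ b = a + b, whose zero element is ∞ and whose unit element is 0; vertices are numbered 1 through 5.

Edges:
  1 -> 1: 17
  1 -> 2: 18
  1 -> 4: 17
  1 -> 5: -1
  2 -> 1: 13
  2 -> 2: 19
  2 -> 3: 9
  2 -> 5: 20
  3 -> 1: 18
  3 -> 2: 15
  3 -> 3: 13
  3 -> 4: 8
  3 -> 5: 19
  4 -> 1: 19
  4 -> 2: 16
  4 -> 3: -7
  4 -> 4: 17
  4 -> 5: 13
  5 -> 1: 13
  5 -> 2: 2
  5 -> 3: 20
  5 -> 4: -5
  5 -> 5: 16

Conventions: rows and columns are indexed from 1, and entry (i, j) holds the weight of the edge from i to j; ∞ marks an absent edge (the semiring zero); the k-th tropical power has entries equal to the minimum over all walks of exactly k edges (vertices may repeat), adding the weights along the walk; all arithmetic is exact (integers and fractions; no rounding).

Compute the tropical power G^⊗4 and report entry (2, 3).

G^⊗2:
  [12, 1, 10, -6, 15]
  [27, 22, 22, 15, 12]
  [27, 21, 1, 14, 17]
  [11, 8, 6, 1, 12]
  [14, 11, -12, 11, 8]
G^⊗3:
  [13, 10, -13, 10, 7]
  [25, 14, 8, 7, 26]
  [19, 16, 7, 9, 20]
  [20, 14, -6, 7, 10]
  [6, 3, 1, -4, 7]
G^⊗4:
  [5, 2, 0, -5, 6]
  [26, 23, 0, 16, 20]
  [25, 22, 2, 15, 18]
  [12, 9, 0, 2, 13]
  [15, 9, -11, 2, 5]
Key observation: the optimum is the walk 2->1->5->4->3, with weight 13 + (-1) + (-5) + (-7) = 0.
Optimal value attained by: walk 2->1->5->4->3.
Answer: (G^⊗4)[2][3] = 0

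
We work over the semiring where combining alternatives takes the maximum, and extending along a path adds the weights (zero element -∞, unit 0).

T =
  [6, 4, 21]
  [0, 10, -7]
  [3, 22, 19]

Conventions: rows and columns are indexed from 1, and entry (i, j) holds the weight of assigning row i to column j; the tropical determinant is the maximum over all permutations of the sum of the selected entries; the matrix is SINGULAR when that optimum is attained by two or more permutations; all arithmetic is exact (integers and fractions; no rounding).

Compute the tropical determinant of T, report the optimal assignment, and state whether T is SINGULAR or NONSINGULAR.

σ = (1, 2, 3): 6 + 10 + 19 = 35
σ = (1, 3, 2): 6 + (-7) + 22 = 21
σ = (2, 1, 3): 4 + 0 + 19 = 23
σ = (2, 3, 1): 4 + (-7) + 3 = 0
σ = (3, 1, 2): 21 + 0 + 22 = 43
σ = (3, 2, 1): 21 + 10 + 3 = 34
Optimal value attained by: σ = (3, 1, 2).
Answer: det⊕(T) = 43; verdict: NONSINGULAR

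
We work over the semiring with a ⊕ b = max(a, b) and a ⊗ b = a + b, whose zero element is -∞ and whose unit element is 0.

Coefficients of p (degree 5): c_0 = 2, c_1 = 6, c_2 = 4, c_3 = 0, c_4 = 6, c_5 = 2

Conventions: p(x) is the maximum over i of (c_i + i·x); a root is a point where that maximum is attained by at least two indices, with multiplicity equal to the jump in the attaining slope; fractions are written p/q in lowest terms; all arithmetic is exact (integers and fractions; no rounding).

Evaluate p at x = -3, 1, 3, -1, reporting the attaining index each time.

p(-3) = max(2+0·(-3)=2, 6+1·(-3)=3, 4+2·(-3)=-2, 0+3·(-3)=-9, 6+4·(-3)=-6, 2+5·(-3)=-13) = 3 (attained by i=1)
p(1) = max(2+0·1=2, 6+1·1=7, 4+2·1=6, 0+3·1=3, 6+4·1=10, 2+5·1=7) = 10 (attained by i=4)
p(3) = max(2+0·3=2, 6+1·3=9, 4+2·3=10, 0+3·3=9, 6+4·3=18, 2+5·3=17) = 18 (attained by i=4)
p(-1) = max(2+0·(-1)=2, 6+1·(-1)=5, 4+2·(-1)=2, 0+3·(-1)=-3, 6+4·(-1)=2, 2+5·(-1)=-3) = 5 (attained by i=1)
Answer: p(-3) = 3; p(1) = 10; p(3) = 18; p(-1) = 5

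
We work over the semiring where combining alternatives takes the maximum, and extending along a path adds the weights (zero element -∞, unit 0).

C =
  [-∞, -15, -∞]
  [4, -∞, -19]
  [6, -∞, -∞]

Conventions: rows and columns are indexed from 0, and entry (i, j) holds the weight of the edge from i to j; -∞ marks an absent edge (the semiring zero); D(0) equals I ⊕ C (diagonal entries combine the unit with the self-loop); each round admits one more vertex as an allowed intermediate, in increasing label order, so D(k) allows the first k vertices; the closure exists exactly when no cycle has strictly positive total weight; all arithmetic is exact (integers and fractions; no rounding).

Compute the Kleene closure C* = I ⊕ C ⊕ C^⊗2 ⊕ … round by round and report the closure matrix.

D(0):
  [0, -15, -∞]
  [4, 0, -19]
  [6, -∞, 0]
D(1):
  [0, -15, -∞]
  [4, 0, -19]
  [6, -9, 0]
D(2):
  [0, -15, -34]
  [4, 0, -19]
  [6, -9, 0]
D(3):
  [0, -15, -34]
  [4, 0, -19]
  [6, -9, 0]
Answer: C* = [[0, -15, -34], [4, 0, -19], [6, -9, 0]]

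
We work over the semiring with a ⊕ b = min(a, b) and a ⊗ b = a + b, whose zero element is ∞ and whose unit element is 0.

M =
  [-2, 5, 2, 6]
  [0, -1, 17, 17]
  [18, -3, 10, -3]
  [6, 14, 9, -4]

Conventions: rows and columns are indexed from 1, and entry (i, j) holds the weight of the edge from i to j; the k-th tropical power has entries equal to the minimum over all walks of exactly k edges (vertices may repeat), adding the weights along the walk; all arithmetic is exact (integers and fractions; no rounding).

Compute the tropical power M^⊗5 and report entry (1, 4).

M^⊗2:
  [-4, -1, 0, -1]
  [-2, -2, 2, 6]
  [-3, -4, 6, -7]
  [2, 6, 5, -8]
M^⊗3:
  [-6, -3, -2, -5]
  [-4, -3, 0, -1]
  [-5, -5, -1, -11]
  [-2, 2, 1, -12]
M^⊗4:
  [-8, -5, -4, -9]
  [-6, -4, -2, -5]
  [-7, -6, -3, -15]
  [-6, -2, -3, -16]
M^⊗5:
  [-10, -7, -6, -13]
  [-8, -5, -4, -9]
  [-9, -7, -6, -19]
  [-10, -6, -7, -20]
Key observation: the optimum is the walk 1->3->4->4->4->4, with weight 2 + (-3) + (-4) + (-4) + (-4) = -13.
Optimal value attained by: walk 1->3->4->4->4->4.
Answer: (M^⊗5)[1][4] = -13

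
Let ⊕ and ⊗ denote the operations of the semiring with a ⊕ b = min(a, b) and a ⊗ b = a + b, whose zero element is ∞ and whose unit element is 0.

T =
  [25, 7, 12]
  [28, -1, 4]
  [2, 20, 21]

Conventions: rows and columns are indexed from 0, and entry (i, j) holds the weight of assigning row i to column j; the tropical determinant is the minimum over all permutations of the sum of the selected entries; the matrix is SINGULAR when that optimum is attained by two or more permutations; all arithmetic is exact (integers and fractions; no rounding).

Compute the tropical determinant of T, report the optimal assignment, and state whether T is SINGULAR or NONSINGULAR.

σ = (0, 1, 2): 25 + (-1) + 21 = 45
σ = (0, 2, 1): 25 + 4 + 20 = 49
σ = (1, 0, 2): 7 + 28 + 21 = 56
σ = (1, 2, 0): 7 + 4 + 2 = 13
σ = (2, 0, 1): 12 + 28 + 20 = 60
σ = (2, 1, 0): 12 + (-1) + 2 = 13
Optimal value attained by: σ = (1, 2, 0).
Answer: det⊕(T) = 13; verdict: SINGULAR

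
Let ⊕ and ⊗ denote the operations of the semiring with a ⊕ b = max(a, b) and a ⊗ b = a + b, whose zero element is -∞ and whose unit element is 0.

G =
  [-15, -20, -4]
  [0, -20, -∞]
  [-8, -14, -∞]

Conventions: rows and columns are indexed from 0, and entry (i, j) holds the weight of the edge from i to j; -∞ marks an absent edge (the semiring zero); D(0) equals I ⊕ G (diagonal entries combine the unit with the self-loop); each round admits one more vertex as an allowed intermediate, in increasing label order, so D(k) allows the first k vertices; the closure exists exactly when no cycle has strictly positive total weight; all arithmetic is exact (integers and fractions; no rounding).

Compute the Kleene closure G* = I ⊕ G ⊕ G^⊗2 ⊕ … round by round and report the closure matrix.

D(0):
  [0, -20, -4]
  [0, 0, -∞]
  [-8, -14, 0]
D(1):
  [0, -20, -4]
  [0, 0, -4]
  [-8, -14, 0]
D(2):
  [0, -20, -4]
  [0, 0, -4]
  [-8, -14, 0]
D(3):
  [0, -18, -4]
  [0, 0, -4]
  [-8, -14, 0]
Answer: G* = [[0, -18, -4], [0, 0, -4], [-8, -14, 0]]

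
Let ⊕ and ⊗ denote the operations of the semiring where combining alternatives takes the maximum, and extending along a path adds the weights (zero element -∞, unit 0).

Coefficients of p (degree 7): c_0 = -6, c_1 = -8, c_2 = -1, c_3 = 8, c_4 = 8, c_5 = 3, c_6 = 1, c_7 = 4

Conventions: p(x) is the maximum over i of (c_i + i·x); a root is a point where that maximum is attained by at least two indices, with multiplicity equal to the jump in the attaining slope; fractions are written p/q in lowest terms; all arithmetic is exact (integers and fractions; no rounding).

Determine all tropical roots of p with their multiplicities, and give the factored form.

hull edge (i=0, c=-6) to (i=3, c=8): slope 14/3, span 3
hull edge (i=3, c=8) to (i=4, c=8): slope 0, span 1
hull edge (i=4, c=8) to (i=7, c=4): slope -4/3, span 3
Factored form: p(x) = 4 ⊗ (x ⊕ (-14/3)) ⊗ (x ⊕ (-14/3)) ⊗ (x ⊕ (-14/3)) ⊗ (x ⊕ 0) ⊗ (x ⊕ 4/3) ⊗ (x ⊕ 4/3) ⊗ (x ⊕ 4/3)
Answer: roots = -14/3 (mult 3), 0 (mult 1), 4/3 (mult 3)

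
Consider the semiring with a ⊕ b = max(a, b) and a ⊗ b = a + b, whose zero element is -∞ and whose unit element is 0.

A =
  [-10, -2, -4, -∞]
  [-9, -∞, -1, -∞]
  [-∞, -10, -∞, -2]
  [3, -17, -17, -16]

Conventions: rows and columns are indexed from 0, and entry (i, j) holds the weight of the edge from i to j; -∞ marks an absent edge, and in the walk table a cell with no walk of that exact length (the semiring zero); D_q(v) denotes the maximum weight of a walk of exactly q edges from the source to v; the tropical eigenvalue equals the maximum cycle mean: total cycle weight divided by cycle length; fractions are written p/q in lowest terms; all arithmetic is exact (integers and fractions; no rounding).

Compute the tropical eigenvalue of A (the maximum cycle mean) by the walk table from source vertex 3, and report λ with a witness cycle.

q=0: [-∞, -∞, -∞, 0]
q=1: [3, -17, -17, -16]
q=2: [-7, 1, -1, -19]
q=3: [-8, -9, 0, -3]
q=4: [0, -10, -10, -2]
Optimal cycle mean attained by: cycle 0->1->2->3->0, total (-2) + (-1) + (-2) + 3, length 4.
Answer: λ = -1/2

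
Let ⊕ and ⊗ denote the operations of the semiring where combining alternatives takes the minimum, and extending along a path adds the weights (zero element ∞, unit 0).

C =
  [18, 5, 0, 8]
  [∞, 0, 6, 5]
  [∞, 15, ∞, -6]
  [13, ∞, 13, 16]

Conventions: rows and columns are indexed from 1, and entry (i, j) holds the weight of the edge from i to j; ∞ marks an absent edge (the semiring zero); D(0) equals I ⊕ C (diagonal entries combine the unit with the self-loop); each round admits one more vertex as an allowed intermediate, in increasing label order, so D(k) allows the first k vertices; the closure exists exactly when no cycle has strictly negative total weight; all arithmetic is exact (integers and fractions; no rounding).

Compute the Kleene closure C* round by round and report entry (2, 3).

D(0):
  [0, 5, 0, 8]
  [∞, 0, 6, 5]
  [∞, 15, 0, -6]
  [13, ∞, 13, 0]
D(1):
  [0, 5, 0, 8]
  [∞, 0, 6, 5]
  [∞, 15, 0, -6]
  [13, 18, 13, 0]
D(2):
  [0, 5, 0, 8]
  [∞, 0, 6, 5]
  [∞, 15, 0, -6]
  [13, 18, 13, 0]
D(3):
  [0, 5, 0, -6]
  [∞, 0, 6, 0]
  [∞, 15, 0, -6]
  [13, 18, 13, 0]
D(4):
  [0, 5, 0, -6]
  [13, 0, 6, 0]
  [7, 12, 0, -6]
  [13, 18, 13, 0]
Answer: C*[2][3] = 6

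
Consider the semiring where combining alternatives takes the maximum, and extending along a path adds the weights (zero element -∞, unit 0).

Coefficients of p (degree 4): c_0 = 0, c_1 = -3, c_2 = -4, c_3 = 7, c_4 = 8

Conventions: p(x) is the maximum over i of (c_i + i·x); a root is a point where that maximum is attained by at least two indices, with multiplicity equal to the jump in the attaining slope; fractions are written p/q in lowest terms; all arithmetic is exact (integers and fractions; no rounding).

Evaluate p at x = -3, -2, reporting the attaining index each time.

p(-3) = max(0+0·(-3)=0, -3+1·(-3)=-6, -4+2·(-3)=-10, 7+3·(-3)=-2, 8+4·(-3)=-4) = 0 (attained by i=0)
p(-2) = max(0+0·(-2)=0, -3+1·(-2)=-5, -4+2·(-2)=-8, 7+3·(-2)=1, 8+4·(-2)=0) = 1 (attained by i=3)
Answer: p(-3) = 0; p(-2) = 1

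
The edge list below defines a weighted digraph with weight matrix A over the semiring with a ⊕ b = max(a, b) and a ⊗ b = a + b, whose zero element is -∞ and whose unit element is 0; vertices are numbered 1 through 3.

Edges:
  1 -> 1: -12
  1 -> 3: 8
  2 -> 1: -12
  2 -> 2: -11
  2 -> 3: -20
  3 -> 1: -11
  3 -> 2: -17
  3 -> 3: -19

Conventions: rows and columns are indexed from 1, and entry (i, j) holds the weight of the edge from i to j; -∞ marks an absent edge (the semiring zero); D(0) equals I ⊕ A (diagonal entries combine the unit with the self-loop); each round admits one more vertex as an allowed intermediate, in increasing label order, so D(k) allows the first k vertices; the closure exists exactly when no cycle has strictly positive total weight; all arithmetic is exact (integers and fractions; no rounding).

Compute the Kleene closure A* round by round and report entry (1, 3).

D(0):
  [0, -∞, 8]
  [-12, 0, -20]
  [-11, -17, 0]
D(1):
  [0, -∞, 8]
  [-12, 0, -4]
  [-11, -17, 0]
D(2):
  [0, -∞, 8]
  [-12, 0, -4]
  [-11, -17, 0]
D(3):
  [0, -9, 8]
  [-12, 0, -4]
  [-11, -17, 0]
Answer: A*[1][3] = 8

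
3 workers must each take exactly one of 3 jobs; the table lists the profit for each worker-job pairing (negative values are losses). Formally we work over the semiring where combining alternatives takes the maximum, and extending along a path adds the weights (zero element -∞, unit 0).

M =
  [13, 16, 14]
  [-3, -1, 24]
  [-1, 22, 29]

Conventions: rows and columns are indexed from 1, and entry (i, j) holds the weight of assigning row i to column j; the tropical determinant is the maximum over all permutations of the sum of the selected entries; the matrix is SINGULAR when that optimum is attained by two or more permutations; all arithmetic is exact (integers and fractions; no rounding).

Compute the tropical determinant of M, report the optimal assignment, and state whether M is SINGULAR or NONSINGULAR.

σ = (1, 2, 3): 13 + (-1) + 29 = 41
σ = (1, 3, 2): 13 + 24 + 22 = 59
σ = (2, 1, 3): 16 + (-3) + 29 = 42
σ = (2, 3, 1): 16 + 24 + (-1) = 39
σ = (3, 1, 2): 14 + (-3) + 22 = 33
σ = (3, 2, 1): 14 + (-1) + (-1) = 12
Optimal value attained by: σ = (1, 3, 2).
Answer: det⊕(M) = 59; verdict: NONSINGULAR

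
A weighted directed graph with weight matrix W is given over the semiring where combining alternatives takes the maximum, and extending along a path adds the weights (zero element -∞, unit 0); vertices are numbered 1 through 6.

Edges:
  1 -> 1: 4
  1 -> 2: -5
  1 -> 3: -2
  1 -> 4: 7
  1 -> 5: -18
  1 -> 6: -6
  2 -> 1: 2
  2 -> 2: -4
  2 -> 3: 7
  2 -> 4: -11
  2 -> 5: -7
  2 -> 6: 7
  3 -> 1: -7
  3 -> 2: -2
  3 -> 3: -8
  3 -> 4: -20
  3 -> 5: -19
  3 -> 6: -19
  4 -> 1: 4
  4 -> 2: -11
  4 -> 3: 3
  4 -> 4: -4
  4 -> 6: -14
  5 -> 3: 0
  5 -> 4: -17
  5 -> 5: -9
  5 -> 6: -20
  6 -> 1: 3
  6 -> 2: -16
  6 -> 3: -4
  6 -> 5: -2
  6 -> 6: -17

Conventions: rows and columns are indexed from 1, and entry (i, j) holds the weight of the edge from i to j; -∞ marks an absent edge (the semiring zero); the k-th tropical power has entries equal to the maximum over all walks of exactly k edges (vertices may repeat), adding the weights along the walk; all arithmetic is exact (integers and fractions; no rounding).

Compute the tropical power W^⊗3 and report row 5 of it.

W^⊗2:
  [11, -1, 10, 11, -8, 2]
  [10, 5, 3, 9, 5, 3]
  [0, -6, 5, 0, -9, 5]
  [8, 1, 2, 11, -14, -2]
  [-7, -2, -8, -20, -18, -19]
  [7, -2, 1, 10, -11, -3]
W^⊗3:
  [15, 8, 14, 18, 0, 6]
  [14, 5, 12, 17, 1, 12]
  [8, 3, 3, 7, 3, 1]
  [15, 3, 14, 15, -4, 8]
  [0, -6, 5, 0, -9, 5]
  [14, 2, 13, 14, -5, 5]
Answer: row 5 of W^⊗3 = [0, -6, 5, 0, -9, 5]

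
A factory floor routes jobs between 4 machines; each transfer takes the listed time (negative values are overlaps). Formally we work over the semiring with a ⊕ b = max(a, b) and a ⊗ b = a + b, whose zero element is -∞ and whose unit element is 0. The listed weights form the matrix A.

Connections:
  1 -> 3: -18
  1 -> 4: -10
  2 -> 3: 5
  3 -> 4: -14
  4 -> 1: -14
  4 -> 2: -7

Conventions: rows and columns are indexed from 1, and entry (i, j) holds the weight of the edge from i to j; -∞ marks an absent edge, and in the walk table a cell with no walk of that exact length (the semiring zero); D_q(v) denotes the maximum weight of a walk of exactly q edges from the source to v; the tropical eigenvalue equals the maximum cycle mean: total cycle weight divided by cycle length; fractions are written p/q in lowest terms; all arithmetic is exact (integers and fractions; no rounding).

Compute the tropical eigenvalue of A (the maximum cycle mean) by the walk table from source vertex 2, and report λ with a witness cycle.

q=0: [-∞, 0, -∞, -∞]
q=1: [-∞, -∞, 5, -∞]
q=2: [-∞, -∞, -∞, -9]
q=3: [-23, -16, -∞, -∞]
q=4: [-∞, -∞, -11, -33]
Optimal cycle mean attained by: cycle 2->3->4->2, total 5 + (-14) + (-7), length 3.
Answer: λ = -16/3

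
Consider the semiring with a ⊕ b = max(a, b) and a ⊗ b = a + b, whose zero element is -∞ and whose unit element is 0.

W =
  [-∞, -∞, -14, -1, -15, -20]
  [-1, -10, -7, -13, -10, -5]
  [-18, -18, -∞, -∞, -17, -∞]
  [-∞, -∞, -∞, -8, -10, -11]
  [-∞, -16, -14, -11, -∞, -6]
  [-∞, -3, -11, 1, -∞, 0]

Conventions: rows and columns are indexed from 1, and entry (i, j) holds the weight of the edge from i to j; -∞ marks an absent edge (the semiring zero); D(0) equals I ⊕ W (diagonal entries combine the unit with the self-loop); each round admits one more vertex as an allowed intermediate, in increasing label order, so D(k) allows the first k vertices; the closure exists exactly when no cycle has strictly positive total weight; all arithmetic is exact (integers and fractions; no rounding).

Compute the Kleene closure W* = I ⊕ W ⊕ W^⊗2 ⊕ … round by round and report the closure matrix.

D(0):
  [0, -∞, -14, -1, -15, -20]
  [-1, 0, -7, -13, -10, -5]
  [-18, -18, 0, -∞, -17, -∞]
  [-∞, -∞, -∞, 0, -10, -11]
  [-∞, -16, -14, -11, 0, -6]
  [-∞, -3, -11, 1, -∞, 0]
D(1):
  [0, -∞, -14, -1, -15, -20]
  [-1, 0, -7, -2, -10, -5]
  [-18, -18, 0, -19, -17, -38]
  [-∞, -∞, -∞, 0, -10, -11]
  [-∞, -16, -14, -11, 0, -6]
  [-∞, -3, -11, 1, -∞, 0]
D(2):
  [0, -∞, -14, -1, -15, -20]
  [-1, 0, -7, -2, -10, -5]
  [-18, -18, 0, -19, -17, -23]
  [-∞, -∞, -∞, 0, -10, -11]
  [-17, -16, -14, -11, 0, -6]
  [-4, -3, -10, 1, -13, 0]
D(3):
  [0, -32, -14, -1, -15, -20]
  [-1, 0, -7, -2, -10, -5]
  [-18, -18, 0, -19, -17, -23]
  [-∞, -∞, -∞, 0, -10, -11]
  [-17, -16, -14, -11, 0, -6]
  [-4, -3, -10, 1, -13, 0]
D(4):
  [0, -32, -14, -1, -11, -12]
  [-1, 0, -7, -2, -10, -5]
  [-18, -18, 0, -19, -17, -23]
  [-∞, -∞, -∞, 0, -10, -11]
  [-17, -16, -14, -11, 0, -6]
  [-4, -3, -10, 1, -9, 0]
D(5):
  [0, -27, -14, -1, -11, -12]
  [-1, 0, -7, -2, -10, -5]
  [-18, -18, 0, -19, -17, -23]
  [-27, -26, -24, 0, -10, -11]
  [-17, -16, -14, -11, 0, -6]
  [-4, -3, -10, 1, -9, 0]
D(6):
  [0, -15, -14, -1, -11, -12]
  [-1, 0, -7, -2, -10, -5]
  [-18, -18, 0, -19, -17, -23]
  [-15, -14, -21, 0, -10, -11]
  [-10, -9, -14, -5, 0, -6]
  [-4, -3, -10, 1, -9, 0]
Answer: W* = [[0, -15, -14, -1, -11, -12], [-1, 0, -7, -2, -10, -5], [-18, -18, 0, -19, -17, -23], [-15, -14, -21, 0, -10, -11], [-10, -9, -14, -5, 0, -6], [-4, -3, -10, 1, -9, 0]]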